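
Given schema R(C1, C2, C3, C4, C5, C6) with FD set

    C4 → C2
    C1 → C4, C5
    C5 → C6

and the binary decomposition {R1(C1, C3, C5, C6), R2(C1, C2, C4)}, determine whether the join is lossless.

Common attributes: R1 ∩ R2 = {C1}.
Closure of {C1}: C1 → C4, C5 applies, adding C4, C5; C5 → C6 applies, adding C6; C4 → C2 applies, adding C2. So (C1)⁺ = {C1, C2, C4, C5, C6}.
This closure contains every attribute of R2, so R1 ∩ R2 → R2. The join is lossless.

Yes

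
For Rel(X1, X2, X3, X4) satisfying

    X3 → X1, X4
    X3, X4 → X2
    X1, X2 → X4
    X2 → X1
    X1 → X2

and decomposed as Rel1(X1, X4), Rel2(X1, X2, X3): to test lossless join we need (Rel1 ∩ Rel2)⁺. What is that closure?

Rel1 ∩ Rel2 = {X1}.
X1 → X2 applies, adding X2
X1, X2 → X4 applies, adding X4
Closure: {X1, X2, X4}.

X1, X2, X4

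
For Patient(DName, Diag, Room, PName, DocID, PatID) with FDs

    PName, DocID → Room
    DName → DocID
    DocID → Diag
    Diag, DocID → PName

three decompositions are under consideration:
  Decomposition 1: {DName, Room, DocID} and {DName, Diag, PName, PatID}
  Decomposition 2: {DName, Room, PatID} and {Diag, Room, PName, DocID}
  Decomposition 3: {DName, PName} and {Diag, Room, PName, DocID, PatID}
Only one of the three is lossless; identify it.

Decomposition 1

Decomposition 1: common = {DName}, closure = {DName, Diag, Room, PName, DocID} → lossless.
Decomposition 2: common = {Room}, closure = {Room} → lossy.
Decomposition 3: common = {PName}, closure = {PName} → lossy.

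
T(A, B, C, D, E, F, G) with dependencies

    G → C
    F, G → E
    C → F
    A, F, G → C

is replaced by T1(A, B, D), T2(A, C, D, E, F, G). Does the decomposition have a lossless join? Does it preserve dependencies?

lossy but dependency-preserving

Lossless test: (A, D)⁺ = {A, D}, which is a superkey of neither fragment — lossy.
Dependency preservation: every FD's attributes lie within a single fragment, so each can be enforced locally — preserved.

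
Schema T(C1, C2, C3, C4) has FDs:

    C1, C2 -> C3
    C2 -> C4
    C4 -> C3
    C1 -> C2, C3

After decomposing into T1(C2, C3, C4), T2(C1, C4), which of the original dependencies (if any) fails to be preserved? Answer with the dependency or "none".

Check C1 → C2, C3: no single fragment contains all of {C1, C2, C3}, and the restricted closure of {C1} across the fragments never reaches {C2, C3}.
C1, C2 → C3 is preserved.
C2 → C4 is preserved.
C4 → C3 is preserved.

C1 -> C2, C3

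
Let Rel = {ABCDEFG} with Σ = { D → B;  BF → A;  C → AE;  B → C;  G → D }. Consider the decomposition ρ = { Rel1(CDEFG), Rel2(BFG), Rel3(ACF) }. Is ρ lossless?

Chase test. Columns are ABCDEFG; row i has aⱼ where attribute j ∈ Reli, else bᵢⱼ.
Initial tableau (one row per fragment):
  row 1: b11 b12 a3 a4 a5 a6 a7
  row 2: b21 a2 b23 b24 b25 a6 a7
  row 3: a1 b32 a3 b34 b35 a6 b37
Rows 1 and 3 agree on C; apply C→AE and equate their AE entries.
Rows 1 and 2 agree on G; apply G→D and equate their D entries.
Rows 1 and 2 agree on D; apply D→B and equate their B entries.
Rows 1 and 2 agree on BF; apply BF→A and equate their A entries.
Rows 1 and 2 agree on B; apply B→C and equate their C entries.
Rows 1 and 2 agree on C; apply C→AE and equate their AE entries.
Row 1 is now all distinguished symbols — the join is lossless.

Yes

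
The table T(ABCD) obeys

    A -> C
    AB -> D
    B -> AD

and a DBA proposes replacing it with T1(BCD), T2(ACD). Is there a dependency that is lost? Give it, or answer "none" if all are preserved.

B -> AD

Check B → AD: no single fragment contains all of {ABD}, and the restricted closure of {B} across the fragments never reaches {AD}.
A → C is preserved.
AB → D is preserved.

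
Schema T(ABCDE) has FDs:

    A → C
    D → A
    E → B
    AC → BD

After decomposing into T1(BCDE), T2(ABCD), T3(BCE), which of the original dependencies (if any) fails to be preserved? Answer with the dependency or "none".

none

A → C lies within T2.
D → A lies within T2.
E → B lies within T1.
AC → BD lies within T2.
Every dependency is enforceable on the fragments, so the decomposition is dependency-preserving.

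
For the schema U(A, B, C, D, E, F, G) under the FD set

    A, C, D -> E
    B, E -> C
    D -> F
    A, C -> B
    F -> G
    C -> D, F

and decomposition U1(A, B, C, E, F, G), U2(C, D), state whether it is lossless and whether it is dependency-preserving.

lossless but not dependency-preserving

Lossless test: (C)⁺ = {C, D, F, G}, which contains all of one fragment — lossless.
Dependency preservation: the restricted closure of {D} across the fragments never reaches {F}, so D → F cannot be enforced without a join — not preserved.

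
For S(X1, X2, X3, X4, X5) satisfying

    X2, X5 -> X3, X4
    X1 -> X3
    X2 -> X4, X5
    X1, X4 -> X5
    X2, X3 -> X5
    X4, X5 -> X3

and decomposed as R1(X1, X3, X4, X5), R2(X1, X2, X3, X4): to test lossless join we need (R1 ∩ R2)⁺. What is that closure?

X1, X3, X4, X5

R1 ∩ R2 = {X1, X3, X4}.
X1, X4 → X5 applies, adding X5
Closure: {X1, X3, X4, X5}.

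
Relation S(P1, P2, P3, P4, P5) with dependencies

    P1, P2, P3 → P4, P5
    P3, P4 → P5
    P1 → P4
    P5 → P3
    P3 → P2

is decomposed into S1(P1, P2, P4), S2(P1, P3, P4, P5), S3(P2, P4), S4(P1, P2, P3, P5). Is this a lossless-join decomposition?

Yes

Chase test. Columns are P1, P2, P3, P4, P5; row i has aⱼ where attribute j ∈ Si, else bᵢⱼ.
Initial tableau (one row per fragment):
  row 1: a1 a2 b13 a4 b15
  row 2: a1 b22 a3 a4 a5
  row 3: b31 a2 b33 a4 b35
  row 4: a1 a2 a3 b44 a5
Rows 1 and 4 agree on P1; apply P1→P4 and equate their P4 entries.
Rows 2 and 4 agree on P3; apply P3→P2 and equate their P2 entries.
Row 2 is now all distinguished symbols — the join is lossless.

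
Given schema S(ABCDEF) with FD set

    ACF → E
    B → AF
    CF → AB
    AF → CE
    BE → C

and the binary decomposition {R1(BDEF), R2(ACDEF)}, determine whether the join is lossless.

Common attributes: R1 ∩ R2 = {DEF}.
No dependency enlarges {DEF}, so (DEF)⁺ = {DEF}.
The closure contains neither all of R1 = {BDEF} nor all of R2 = {ACDEF}, so the common attributes are not a superkey of either fragment. The join is lossy.

No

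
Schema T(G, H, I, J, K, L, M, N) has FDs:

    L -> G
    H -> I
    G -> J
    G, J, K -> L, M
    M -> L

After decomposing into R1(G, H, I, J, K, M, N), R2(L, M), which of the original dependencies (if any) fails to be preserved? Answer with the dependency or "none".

L -> G

Check L → G: no single fragment contains all of {G, L}, and the restricted closure of {L} across the fragments never reaches {G}.
H → I is preserved.
G → J is preserved.
G, J, K → L, M is preserved.
M → L is preserved.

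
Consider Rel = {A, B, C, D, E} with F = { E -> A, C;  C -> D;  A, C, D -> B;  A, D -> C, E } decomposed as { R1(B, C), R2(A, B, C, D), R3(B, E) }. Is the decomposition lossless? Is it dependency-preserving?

lossy and not dependency-preserving

Lossless test (chase): Rows 1 and 2 agree on C; apply C→D and equate their D entries. No row becomes fully distinguished — the join is lossy.
Dependency preservation: the restricted closure of {E} across the fragments never reaches {A, C}, so E → A, C cannot be enforced without a join — not preserved.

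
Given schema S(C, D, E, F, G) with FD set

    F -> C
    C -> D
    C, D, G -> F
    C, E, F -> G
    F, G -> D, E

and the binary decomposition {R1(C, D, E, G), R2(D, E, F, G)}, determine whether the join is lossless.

No

Common attributes: R1 ∩ R2 = {D, E, G}.
No dependency enlarges {D, E, G}, so (D, E, G)⁺ = {D, E, G}.
The closure contains neither all of R1 = {C, D, E, G} nor all of R2 = {D, E, F, G}, so the common attributes are not a superkey of either fragment. The join is lossy.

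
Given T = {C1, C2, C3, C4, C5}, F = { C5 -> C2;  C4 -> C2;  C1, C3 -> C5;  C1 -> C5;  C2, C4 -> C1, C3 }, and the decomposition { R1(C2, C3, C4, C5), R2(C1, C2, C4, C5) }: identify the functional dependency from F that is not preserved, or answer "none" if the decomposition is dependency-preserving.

C5 → C2 lies within R1.
C4 → C2 lies within R1.
C1, C3 → C5: restricted closure across fragments reaches C5.
C1 → C5 lies within R2.
C2, C4 → C1, C3: restricted closure across fragments reaches C1, C3.
Every dependency is enforceable on the fragments, so the decomposition is dependency-preserving.

none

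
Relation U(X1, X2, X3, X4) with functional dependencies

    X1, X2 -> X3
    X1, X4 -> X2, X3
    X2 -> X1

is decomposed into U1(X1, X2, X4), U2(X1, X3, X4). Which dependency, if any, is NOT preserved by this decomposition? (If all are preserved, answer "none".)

X1, X2 -> X3

Check X1, X2 → X3: no single fragment contains all of {X1, X2, X3}, and the restricted closure of {X1, X2} across the fragments never reaches {X3}.
X1, X4 → X2, X3 is preserved.
X2 → X1 is preserved.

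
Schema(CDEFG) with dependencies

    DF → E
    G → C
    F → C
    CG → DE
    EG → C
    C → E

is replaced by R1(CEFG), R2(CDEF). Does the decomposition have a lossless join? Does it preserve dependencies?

Lossless test: (CEF)⁺ = {CEF}, which is a superkey of neither fragment — lossy.
Dependency preservation: the restricted closure of {CG} across the fragments never reaches {DE}, so CG → DE cannot be enforced without a join — not preserved.

lossy and not dependency-preserving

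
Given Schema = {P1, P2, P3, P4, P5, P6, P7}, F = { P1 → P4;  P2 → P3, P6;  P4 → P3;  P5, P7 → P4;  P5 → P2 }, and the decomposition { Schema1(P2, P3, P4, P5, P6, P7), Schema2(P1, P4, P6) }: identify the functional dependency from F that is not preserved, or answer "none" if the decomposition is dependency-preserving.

none

P1 → P4 lies within Schema2.
P2 → P3, P6 lies within Schema1.
P4 → P3 lies within Schema1.
P5, P7 → P4 lies within Schema1.
P5 → P2 lies within Schema1.
Every dependency is enforceable on the fragments, so the decomposition is dependency-preserving.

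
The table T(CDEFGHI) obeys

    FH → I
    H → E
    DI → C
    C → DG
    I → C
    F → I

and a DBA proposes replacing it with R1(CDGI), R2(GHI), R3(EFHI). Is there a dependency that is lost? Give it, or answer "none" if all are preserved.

none

FH → I lies within R3.
H → E lies within R3.
DI → C lies within R1.
C → DG lies within R1.
I → C lies within R1.
F → I lies within R3.
Every dependency is enforceable on the fragments, so the decomposition is dependency-preserving.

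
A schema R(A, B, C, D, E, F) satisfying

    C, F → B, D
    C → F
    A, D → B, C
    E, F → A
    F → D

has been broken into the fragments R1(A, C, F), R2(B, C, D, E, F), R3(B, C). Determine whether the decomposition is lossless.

No

Chase test. Columns are A, B, C, D, E, F; row i has aⱼ where attribute j ∈ Ri, else bᵢⱼ.
Initial tableau (one row per fragment):
  row 1: a1 b12 a3 b14 b15 a6
  row 2: b21 a2 a3 a4 a5 a6
  row 3: b31 a2 a3 b34 b35 b36
Rows 1 and 2 agree on C, F; apply C, F→B, D and equate their B, D entries.
Rows 1 and 3 agree on C; apply C→F and equate their F entries.
Rows 1 and 3 agree on F; apply F→D and equate their D entries.
No row becomes fully distinguished — the join is lossy.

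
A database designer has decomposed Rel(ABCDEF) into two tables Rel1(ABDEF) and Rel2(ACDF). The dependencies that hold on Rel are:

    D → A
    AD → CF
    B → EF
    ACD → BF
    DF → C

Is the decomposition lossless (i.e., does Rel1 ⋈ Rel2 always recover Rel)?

Yes

Common attributes: Rel1 ∩ Rel2 = {ADF}.
Closure of {ADF}: AD → CF applies, adding C; ACD → BF applies, adding B; B → EF applies, adding E. So (ADF)⁺ = {ABCDEF}.
This closure contains every attribute of Rel1, so Rel1 ∩ Rel2 → Rel1. The join is lossless.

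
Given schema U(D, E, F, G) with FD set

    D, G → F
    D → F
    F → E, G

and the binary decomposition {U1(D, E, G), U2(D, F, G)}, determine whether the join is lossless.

Yes

Common attributes: U1 ∩ U2 = {D, G}.
Closure of {D, G}: D, G → F applies, adding F; F → E, G applies, adding E. So (D, G)⁺ = {D, E, F, G}.
This closure contains every attribute of U1, so U1 ∩ U2 → U1. The join is lossless.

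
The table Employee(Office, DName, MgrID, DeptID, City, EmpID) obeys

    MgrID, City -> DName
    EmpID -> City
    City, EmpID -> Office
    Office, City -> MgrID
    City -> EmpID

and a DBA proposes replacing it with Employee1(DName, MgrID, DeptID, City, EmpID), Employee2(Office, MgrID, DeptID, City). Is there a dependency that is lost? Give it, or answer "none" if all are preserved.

MgrID, City → DName lies within Employee1.
EmpID → City lies within Employee1.
City, EmpID → Office: restricted closure across fragments reaches Office.
Office, City → MgrID lies within Employee2.
City → EmpID lies within Employee1.
Every dependency is enforceable on the fragments, so the decomposition is dependency-preserving.

none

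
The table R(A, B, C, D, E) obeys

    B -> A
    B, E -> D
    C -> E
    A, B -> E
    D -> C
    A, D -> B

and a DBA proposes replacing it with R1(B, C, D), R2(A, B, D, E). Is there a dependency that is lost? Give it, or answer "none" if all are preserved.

C -> E

Check C → E: no single fragment contains all of {C, E}, and the restricted closure of {C} across the fragments never reaches {E}.
B → A is preserved.
B, E → D is preserved.
A, B → E is preserved.
D → C is preserved.
A, D → B is preserved.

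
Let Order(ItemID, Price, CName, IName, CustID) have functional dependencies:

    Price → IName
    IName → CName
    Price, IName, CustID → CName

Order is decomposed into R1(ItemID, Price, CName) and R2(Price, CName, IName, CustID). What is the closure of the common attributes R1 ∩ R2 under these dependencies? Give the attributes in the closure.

R1 ∩ R2 = {Price, CName}.
Price → IName applies, adding IName
Closure: {Price, CName, IName}.

Price, CName, IName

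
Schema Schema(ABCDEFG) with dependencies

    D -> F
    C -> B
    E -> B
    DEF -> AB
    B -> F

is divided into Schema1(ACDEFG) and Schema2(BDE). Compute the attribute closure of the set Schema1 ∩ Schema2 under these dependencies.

Schema1 ∩ Schema2 = {DE}.
D → F applies, adding F
E → B applies, adding B
DEF → AB applies, adding A
Closure: {ABDEF}.

ABDEF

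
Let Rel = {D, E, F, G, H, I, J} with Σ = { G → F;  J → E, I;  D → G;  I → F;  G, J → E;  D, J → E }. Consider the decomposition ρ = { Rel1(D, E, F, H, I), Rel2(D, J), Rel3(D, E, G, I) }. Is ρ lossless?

No

Chase test. Columns are D, E, F, G, H, I, J; row i has aⱼ where attribute j ∈ Reli, else bᵢⱼ.
Initial tableau (one row per fragment):
  row 1: a1 a2 a3 b14 a5 a6 b17
  row 2: a1 b22 b23 b24 b25 b26 a7
  row 3: a1 a2 b33 a4 b35 a6 b37
Rows 1 and 2 agree on D; apply D→G and equate their G entries.
Rows 1 and 3 agree on D; apply D→G and equate their G entries.
Rows 1 and 3 agree on I; apply I→F and equate their F entries.
Rows 1 and 2 agree on G; apply G→F and equate their F entries.
No row becomes fully distinguished — the join is lossy.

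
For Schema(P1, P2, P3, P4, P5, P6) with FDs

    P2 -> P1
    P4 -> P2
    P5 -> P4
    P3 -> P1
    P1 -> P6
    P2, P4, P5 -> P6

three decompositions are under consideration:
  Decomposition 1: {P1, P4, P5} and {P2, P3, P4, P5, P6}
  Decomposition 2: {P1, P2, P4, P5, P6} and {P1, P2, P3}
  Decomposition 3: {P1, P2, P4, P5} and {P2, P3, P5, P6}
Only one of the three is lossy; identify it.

Decomposition 2

Decomposition 1: common = {P4, P5}, closure = {P1, P2, P4, P5, P6} → lossless.
Decomposition 2: common = {P1, P2}, closure = {P1, P2, P6} → lossy.
Decomposition 3: common = {P2, P5}, closure = {P1, P2, P4, P5, P6} → lossless.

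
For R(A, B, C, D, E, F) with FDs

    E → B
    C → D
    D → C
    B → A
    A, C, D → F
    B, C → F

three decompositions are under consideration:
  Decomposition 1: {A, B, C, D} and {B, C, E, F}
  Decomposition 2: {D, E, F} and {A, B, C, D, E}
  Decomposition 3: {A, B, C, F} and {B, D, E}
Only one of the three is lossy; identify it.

Decomposition 3

Decomposition 1: common = {B, C}, closure = {A, B, C, D, F} → lossless.
Decomposition 2: common = {D, E}, closure = {A, B, C, D, E, F} → lossless.
Decomposition 3: common = {B}, closure = {A, B} → lossy.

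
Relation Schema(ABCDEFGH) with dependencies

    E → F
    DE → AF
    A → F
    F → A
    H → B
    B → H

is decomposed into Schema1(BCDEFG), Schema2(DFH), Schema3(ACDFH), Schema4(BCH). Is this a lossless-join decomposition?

Yes

Chase test. Columns are ABCDEFGH; row i has aⱼ where attribute j ∈ Schemai, else bᵢⱼ.
Initial tableau (one row per fragment):
  row 1: b11 a2 a3 a4 a5 a6 a7 b18
  row 2: b21 b22 b23 a4 b25 a6 b27 a8
  row 3: a1 b32 a3 a4 b35 a6 b37 a8
  row 4: b41 a2 a3 b44 b45 b46 b47 a8
Rows 1 and 2 agree on F; apply F→A and equate their A entries.
Rows 1 and 3 agree on F; apply F→A and equate their A entries.
Rows 2 and 3 agree on H; apply H→B and equate their B entries.
Rows 2 and 4 agree on H; apply H→B and equate their B entries.
Rows 1 and 2 agree on B; apply B→H and equate their H entries.
Row 1 is now all distinguished symbols — the join is lossless.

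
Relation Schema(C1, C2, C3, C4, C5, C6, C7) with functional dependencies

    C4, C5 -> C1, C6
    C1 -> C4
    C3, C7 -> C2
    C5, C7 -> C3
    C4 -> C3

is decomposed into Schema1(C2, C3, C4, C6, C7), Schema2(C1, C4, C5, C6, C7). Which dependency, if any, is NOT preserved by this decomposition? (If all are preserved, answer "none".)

Check C5, C7 → C3: no single fragment contains all of {C3, C5, C7}, and the restricted closure of {C5, C7} across the fragments never reaches {C3}.
C4, C5 → C1, C6 is preserved.
C1 → C4 is preserved.
C3, C7 → C2 is preserved.
C4 → C3 is preserved.

C5, C7 -> C3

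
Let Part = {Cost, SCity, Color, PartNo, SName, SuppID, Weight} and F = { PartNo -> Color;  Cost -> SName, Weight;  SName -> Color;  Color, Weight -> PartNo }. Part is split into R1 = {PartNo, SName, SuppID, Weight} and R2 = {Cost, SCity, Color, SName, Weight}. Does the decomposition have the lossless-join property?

No

Common attributes: R1 ∩ R2 = {SName, Weight}.
Closure of {SName, Weight}: SName → Color applies, adding Color; Color, Weight → PartNo applies, adding PartNo. So (SName, Weight)⁺ = {Color, PartNo, SName, Weight}.
The closure contains neither all of R1 = {PartNo, SName, SuppID, Weight} nor all of R2 = {Cost, SCity, Color, SName, Weight}, so the common attributes are not a superkey of either fragment. The join is lossy.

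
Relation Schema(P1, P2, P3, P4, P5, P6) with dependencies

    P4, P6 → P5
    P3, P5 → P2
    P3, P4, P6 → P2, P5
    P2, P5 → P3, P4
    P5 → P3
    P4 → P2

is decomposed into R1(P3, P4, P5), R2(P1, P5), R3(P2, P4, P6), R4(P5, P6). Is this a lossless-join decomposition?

Chase test. Columns are P1, P2, P3, P4, P5, P6; row i has aⱼ where attribute j ∈ Ri, else bᵢⱼ.
Initial tableau (one row per fragment):
  row 1: b11 b12 a3 a4 a5 b16
  row 2: a1 b22 b23 b24 a5 b26
  row 3: b31 a2 b33 a4 b35 a6
  row 4: b41 b42 b43 b44 a5 a6
Rows 1 and 2 agree on P5; apply P5→P3 and equate their P3 entries.
Rows 1 and 4 agree on P5; apply P5→P3 and equate their P3 entries.
Rows 1 and 3 agree on P4; apply P4→P2 and equate their P2 entries.
Rows 1 and 2 agree on P3, P5; apply P3, P5→P2 and equate their P2 entries.
Rows 1 and 4 agree on P3, P5; apply P3, P5→P2 and equate their P2 entries.
Rows 1 and 2 agree on P2, P5; apply P2, P5→P3, P4 and equate their P3, P4 entries.
Rows 1 and 4 agree on P2, P5; apply P2, P5→P3, P4 and equate their P3, P4 entries.
Rows 3 and 4 agree on P4, P6; apply P4, P6→P5 and equate their P5 entries.
Rows 1 and 3 agree on P2, P5; apply P2, P5→P3, P4 and equate their P3, P4 entries.
No row becomes fully distinguished — the join is lossy.

No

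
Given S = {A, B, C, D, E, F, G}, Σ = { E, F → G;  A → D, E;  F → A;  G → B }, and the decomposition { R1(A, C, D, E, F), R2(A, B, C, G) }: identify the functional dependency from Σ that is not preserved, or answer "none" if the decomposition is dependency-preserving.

E, F → G

Check E, F → G: no single fragment contains all of {E, F, G}, and the restricted closure of {E, F} across the fragments never reaches {G}.
A → D, E is preserved.
F → A is preserved.
G → B is preserved.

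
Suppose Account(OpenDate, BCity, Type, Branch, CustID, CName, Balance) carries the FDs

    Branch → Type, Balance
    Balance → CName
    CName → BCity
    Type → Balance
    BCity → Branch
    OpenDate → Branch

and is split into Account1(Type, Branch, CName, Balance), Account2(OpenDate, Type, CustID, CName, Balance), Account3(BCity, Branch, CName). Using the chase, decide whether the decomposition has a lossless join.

Yes

Chase test. Columns are OpenDate, BCity, Type, Branch, CustID, CName, Balance; row i has aⱼ where attribute j ∈ Accounti, else bᵢⱼ.
Initial tableau (one row per fragment):
  row 1: b11 b12 a3 a4 b15 a6 a7
  row 2: a1 b22 a3 b24 a5 a6 a7
  row 3: b31 a2 b33 a4 b35 a6 b37
Rows 1 and 3 agree on Branch; apply Branch→Type, Balance and equate their Type, Balance entries.
Rows 1 and 2 agree on CName; apply CName→BCity and equate their BCity entries.
Rows 1 and 3 agree on CName; apply CName→BCity and equate their BCity entries.
Rows 1 and 2 agree on BCity; apply BCity→Branch and equate their Branch entries.
Row 2 is now all distinguished symbols — the join is lossless.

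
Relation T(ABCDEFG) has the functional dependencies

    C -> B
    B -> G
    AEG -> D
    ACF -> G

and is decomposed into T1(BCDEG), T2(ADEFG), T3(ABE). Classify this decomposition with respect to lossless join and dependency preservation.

Lossless test (chase): Rows 1 and 3 agree on B; apply B→G and equate their G entries. Rows 2 and 3 agree on AEG; apply AEG→D and equate their D entries. No row becomes fully distinguished — the join is lossy.
Dependency preservation: ACF → G is not contained in any single fragment, but the restricted closure of its left-hand side across the fragments still reaches the right-hand side; the remaining FDs each lie inside some fragment. All dependencies are preserved.

lossy but dependency-preserving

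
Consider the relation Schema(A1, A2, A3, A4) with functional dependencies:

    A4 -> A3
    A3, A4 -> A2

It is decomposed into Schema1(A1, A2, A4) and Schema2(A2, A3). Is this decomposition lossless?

No

Common attributes: Schema1 ∩ Schema2 = {A2}.
No dependency enlarges {A2}, so (A2)⁺ = {A2}.
The closure contains neither all of Schema1 = {A1, A2, A4} nor all of Schema2 = {A2, A3}, so the common attributes are not a superkey of either fragment. The join is lossy.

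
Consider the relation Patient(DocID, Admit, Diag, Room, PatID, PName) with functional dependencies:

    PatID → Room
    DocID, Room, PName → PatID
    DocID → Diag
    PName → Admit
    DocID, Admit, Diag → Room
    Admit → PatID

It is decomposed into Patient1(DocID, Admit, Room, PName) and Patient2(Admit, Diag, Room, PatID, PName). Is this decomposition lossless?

No

Common attributes: Patient1 ∩ Patient2 = {Admit, Room, PName}.
Closure of {Admit, Room, PName}: Admit → PatID applies, adding PatID. So (Admit, Room, PName)⁺ = {Admit, Room, PatID, PName}.
The closure contains neither all of Patient1 = {DocID, Admit, Room, PName} nor all of Patient2 = {Admit, Diag, Room, PatID, PName}, so the common attributes are not a superkey of either fragment. The join is lossy.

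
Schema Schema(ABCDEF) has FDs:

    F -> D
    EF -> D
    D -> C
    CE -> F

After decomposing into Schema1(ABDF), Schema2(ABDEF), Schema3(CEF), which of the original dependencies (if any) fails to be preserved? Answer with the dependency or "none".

D -> C

Check D → C: no single fragment contains all of {CD}, and the restricted closure of {D} across the fragments never reaches {C}.
F → D is preserved.
EF → D is preserved.
CE → F is preserved.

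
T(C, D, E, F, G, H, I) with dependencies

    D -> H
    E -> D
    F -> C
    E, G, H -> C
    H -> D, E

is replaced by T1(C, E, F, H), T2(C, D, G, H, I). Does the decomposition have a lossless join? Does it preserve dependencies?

Lossless test: (C, H)⁺ = {C, D, E, H}, which is a superkey of neither fragment — lossy.
Dependency preservation: E → D; E, G, H → C; H → D, E are not contained in any single fragment, but the restricted closure of each left-hand side across the fragments still reaches the right-hand side; the remaining FDs each lie inside some fragment. All dependencies are preserved.

lossy but dependency-preserving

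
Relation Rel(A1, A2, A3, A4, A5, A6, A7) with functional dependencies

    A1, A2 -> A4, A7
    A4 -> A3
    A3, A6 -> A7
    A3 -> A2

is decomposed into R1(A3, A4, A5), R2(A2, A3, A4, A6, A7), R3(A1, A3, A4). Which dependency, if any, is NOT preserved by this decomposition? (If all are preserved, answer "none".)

Check A1, A2 → A4, A7: no single fragment contains all of {A1, A2, A4, A7}, and the restricted closure of {A1, A2} across the fragments never reaches {A4, A7}.
A4 → A3 is preserved.
A3, A6 → A7 is preserved.
A3 → A2 is preserved.

A1, A2 -> A4, A7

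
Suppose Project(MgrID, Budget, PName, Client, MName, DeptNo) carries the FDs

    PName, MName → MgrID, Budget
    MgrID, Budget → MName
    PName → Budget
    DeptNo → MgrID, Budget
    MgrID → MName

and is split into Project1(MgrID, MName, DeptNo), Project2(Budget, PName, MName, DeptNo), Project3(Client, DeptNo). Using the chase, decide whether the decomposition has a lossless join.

Chase test. Columns are MgrID, Budget, PName, Client, MName, DeptNo; row i has aⱼ where attribute j ∈ Projecti, else bᵢⱼ.
Initial tableau (one row per fragment):
  row 1: a1 b12 b13 b14 a5 a6
  row 2: b21 a2 a3 b24 a5 a6
  row 3: b31 b32 b33 a4 b35 a6
Rows 1 and 2 agree on DeptNo; apply DeptNo→MgrID, Budget and equate their MgrID, Budget entries.
Rows 1 and 3 agree on DeptNo; apply DeptNo→MgrID, Budget and equate their MgrID, Budget entries.
Rows 1 and 3 agree on MgrID; apply MgrID→MName and equate their MName entries.
No row becomes fully distinguished — the join is lossy.

No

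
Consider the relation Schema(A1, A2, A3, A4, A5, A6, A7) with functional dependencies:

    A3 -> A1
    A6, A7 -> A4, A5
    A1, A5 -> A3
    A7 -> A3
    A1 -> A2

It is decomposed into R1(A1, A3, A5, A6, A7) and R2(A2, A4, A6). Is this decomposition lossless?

No

Common attributes: R1 ∩ R2 = {A6}.
No dependency enlarges {A6}, so (A6)⁺ = {A6}.
The closure contains neither all of R1 = {A1, A3, A5, A6, A7} nor all of R2 = {A2, A4, A6}, so the common attributes are not a superkey of either fragment. The join is lossy.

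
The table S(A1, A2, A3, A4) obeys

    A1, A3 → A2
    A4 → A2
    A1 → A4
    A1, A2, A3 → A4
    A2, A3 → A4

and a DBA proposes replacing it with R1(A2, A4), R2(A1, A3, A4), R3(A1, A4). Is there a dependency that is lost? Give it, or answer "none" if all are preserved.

A2, A3 → A4

Check A2, A3 → A4: no single fragment contains all of {A2, A3, A4}, and the restricted closure of {A2, A3} across the fragments never reaches {A4}.
A1, A3 → A2 is preserved.
A4 → A2 is preserved.
A1 → A4 is preserved.
A1, A2, A3 → A4 is preserved.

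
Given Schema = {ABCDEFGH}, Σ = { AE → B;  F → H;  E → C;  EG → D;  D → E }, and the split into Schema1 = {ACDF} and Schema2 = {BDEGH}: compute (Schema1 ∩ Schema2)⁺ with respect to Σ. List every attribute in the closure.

CDE

Schema1 ∩ Schema2 = {D}.
D → E applies, adding E
E → C applies, adding C
Closure: {CDE}.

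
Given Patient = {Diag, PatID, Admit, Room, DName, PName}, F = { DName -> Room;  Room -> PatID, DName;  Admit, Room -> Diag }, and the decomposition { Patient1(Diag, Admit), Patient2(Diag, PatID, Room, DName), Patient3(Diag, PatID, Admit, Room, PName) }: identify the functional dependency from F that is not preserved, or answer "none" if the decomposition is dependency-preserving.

none

DName → Room lies within Patient2.
Room → PatID, DName lies within Patient2.
Admit, Room → Diag lies within Patient3.
Every dependency is enforceable on the fragments, so the decomposition is dependency-preserving.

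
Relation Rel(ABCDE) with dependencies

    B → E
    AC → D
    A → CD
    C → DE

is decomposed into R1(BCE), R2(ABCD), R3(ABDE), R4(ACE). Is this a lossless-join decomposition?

Chase test. Columns are ABCDE; row i has aⱼ where attribute j ∈ Ri, else bᵢⱼ.
Initial tableau (one row per fragment):
  row 1: b11 a2 a3 b14 a5
  row 2: a1 a2 a3 a4 b25
  row 3: a1 a2 b33 a4 a5
  row 4: a1 b42 a3 b44 a5
Rows 1 and 2 agree on B; apply B→E and equate their E entries.
Rows 2 and 4 agree on AC; apply AC→D and equate their D entries.
Rows 2 and 3 agree on A; apply A→CD and equate their CD entries.
Rows 1 and 2 agree on C; apply C→DE and equate their DE entries.
Row 2 is now all distinguished symbols — the join is lossless.

Yes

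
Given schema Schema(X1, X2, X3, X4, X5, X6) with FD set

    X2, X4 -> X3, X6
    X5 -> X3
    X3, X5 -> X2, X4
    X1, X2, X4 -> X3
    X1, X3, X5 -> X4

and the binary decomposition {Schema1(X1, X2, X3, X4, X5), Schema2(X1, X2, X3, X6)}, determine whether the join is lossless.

No

Common attributes: Schema1 ∩ Schema2 = {X1, X2, X3}.
No dependency enlarges {X1, X2, X3}, so (X1, X2, X3)⁺ = {X1, X2, X3}.
The closure contains neither all of Schema1 = {X1, X2, X3, X4, X5} nor all of Schema2 = {X1, X2, X3, X6}, so the common attributes are not a superkey of either fragment. The join is lossy.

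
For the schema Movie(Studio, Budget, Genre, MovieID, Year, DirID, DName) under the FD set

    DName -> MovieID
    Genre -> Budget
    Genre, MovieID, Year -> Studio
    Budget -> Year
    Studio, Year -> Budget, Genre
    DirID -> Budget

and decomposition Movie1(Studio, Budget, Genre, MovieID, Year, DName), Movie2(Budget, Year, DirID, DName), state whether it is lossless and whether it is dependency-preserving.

Lossless test: (Budget, Year, DName)⁺ = {Budget, MovieID, Year, DName}, which is a superkey of neither fragment — lossy.
Dependency preservation: every FD's attributes lie within a single fragment, so each can be enforced locally — preserved.

lossy but dependency-preserving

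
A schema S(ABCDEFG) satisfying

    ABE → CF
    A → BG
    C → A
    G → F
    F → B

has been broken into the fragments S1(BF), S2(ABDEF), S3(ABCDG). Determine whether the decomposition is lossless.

No

Chase test. Columns are ABCDEFG; row i has aⱼ where attribute j ∈ Si, else bᵢⱼ.
Initial tableau (one row per fragment):
  row 1: b11 a2 b13 b14 b15 a6 b17
  row 2: a1 a2 b23 a4 a5 a6 b27
  row 3: a1 a2 a3 a4 b35 b36 a7
Rows 2 and 3 agree on A; apply A→BG and equate their BG entries.
Rows 2 and 3 agree on G; apply G→F and equate their F entries.
No row becomes fully distinguished — the join is lossy.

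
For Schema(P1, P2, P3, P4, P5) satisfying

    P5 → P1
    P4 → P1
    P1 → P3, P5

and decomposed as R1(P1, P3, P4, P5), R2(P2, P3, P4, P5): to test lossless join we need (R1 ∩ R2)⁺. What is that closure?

P1, P3, P4, P5

R1 ∩ R2 = {P3, P4, P5}.
P5 → P1 applies, adding P1
Closure: {P1, P3, P4, P5}.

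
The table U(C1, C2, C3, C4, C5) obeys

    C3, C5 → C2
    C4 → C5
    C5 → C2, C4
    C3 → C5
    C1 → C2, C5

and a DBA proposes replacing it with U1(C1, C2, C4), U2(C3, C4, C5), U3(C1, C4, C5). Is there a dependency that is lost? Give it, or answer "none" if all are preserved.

C3, C5 → C2: restricted closure across fragments reaches C2.
C4 → C5 lies within U2.
C5 → C2, C4: restricted closure across fragments reaches C2, C4.
C3 → C5 lies within U2.
C1 → C2, C5: restricted closure across fragments reaches C2, C5.
Every dependency is enforceable on the fragments, so the decomposition is dependency-preserving.

none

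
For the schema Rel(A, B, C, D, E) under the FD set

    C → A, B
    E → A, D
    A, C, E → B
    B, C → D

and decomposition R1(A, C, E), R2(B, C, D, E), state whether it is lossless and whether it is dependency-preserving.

Lossless test: (C, E)⁺ = {A, B, C, D, E}, which contains all of one fragment — lossless.
Dependency preservation: C → A, B; E → A, D; A, C, E → B are not contained in any single fragment, but the restricted closure of each left-hand side across the fragments still reaches the right-hand side; the remaining FDs each lie inside some fragment. All dependencies are preserved.

lossless and dependency-preserving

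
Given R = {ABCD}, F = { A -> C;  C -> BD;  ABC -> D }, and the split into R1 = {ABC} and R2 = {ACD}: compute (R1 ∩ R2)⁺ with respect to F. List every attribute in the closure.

R1 ∩ R2 = {AC}.
C → BD applies, adding BD
Closure: {ABCD}.

ABCD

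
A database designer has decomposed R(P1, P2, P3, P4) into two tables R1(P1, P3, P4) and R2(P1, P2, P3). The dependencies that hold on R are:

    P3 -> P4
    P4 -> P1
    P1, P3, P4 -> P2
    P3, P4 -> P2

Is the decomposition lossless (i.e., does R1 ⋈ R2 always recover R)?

Common attributes: R1 ∩ R2 = {P1, P3}.
Closure of {P1, P3}: P3 → P4 applies, adding P4; P1, P3, P4 → P2 applies, adding P2. So (P1, P3)⁺ = {P1, P2, P3, P4}.
This closure contains every attribute of R1, so R1 ∩ R2 → R1. The join is lossless.

Yes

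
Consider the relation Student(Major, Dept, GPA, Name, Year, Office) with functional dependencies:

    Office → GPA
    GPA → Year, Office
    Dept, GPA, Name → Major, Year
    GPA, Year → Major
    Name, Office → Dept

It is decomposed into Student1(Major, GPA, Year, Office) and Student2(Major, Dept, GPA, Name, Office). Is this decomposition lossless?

Common attributes: Student1 ∩ Student2 = {Major, GPA, Office}.
Closure of {Major, GPA, Office}: GPA → Year, Office applies, adding Year. So (Major, GPA, Office)⁺ = {Major, GPA, Year, Office}.
This closure contains every attribute of Student1, so Student1 ∩ Student2 → Student1. The join is lossless.

Yes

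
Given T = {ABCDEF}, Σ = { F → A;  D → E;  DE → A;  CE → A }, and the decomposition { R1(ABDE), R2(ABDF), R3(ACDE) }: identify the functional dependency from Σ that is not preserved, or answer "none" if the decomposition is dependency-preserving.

none

F → A lies within R2.
D → E lies within R1.
DE → A lies within R1.
CE → A lies within R3.
Every dependency is enforceable on the fragments, so the decomposition is dependency-preserving.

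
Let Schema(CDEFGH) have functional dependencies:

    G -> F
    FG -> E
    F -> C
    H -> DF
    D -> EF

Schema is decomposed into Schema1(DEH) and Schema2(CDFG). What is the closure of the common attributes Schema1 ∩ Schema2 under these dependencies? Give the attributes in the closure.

CDEF

Schema1 ∩ Schema2 = {D}.
D → EF applies, adding EF
F → C applies, adding C
Closure: {CDEF}.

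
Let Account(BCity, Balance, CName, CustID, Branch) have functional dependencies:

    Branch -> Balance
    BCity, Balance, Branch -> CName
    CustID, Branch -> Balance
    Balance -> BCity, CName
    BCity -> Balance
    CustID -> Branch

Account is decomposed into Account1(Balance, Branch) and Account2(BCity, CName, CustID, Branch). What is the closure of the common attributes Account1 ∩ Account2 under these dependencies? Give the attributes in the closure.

Account1 ∩ Account2 = {Branch}.
Branch → Balance applies, adding Balance
Balance → BCity, CName applies, adding BCity, CName
Closure: {BCity, Balance, CName, Branch}.

BCity, Balance, CName, Branch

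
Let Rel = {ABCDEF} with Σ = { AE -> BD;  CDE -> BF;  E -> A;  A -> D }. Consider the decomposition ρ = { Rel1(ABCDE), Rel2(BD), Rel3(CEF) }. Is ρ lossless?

Yes

Chase test. Columns are ABCDEF; row i has aⱼ where attribute j ∈ Reli, else bᵢⱼ.
Initial tableau (one row per fragment):
  row 1: a1 a2 a3 a4 a5 b16
  row 2: b21 a2 b23 a4 b25 b26
  row 3: b31 b32 a3 b34 a5 a6
Rows 1 and 3 agree on E; apply E→A and equate their A entries.
Rows 1 and 3 agree on A; apply A→D and equate their D entries.
Rows 1 and 3 agree on AE; apply AE→BD and equate their BD entries.
Rows 1 and 3 agree on CDE; apply CDE→BF and equate their BF entries.
Row 1 is now all distinguished symbols — the join is lossless.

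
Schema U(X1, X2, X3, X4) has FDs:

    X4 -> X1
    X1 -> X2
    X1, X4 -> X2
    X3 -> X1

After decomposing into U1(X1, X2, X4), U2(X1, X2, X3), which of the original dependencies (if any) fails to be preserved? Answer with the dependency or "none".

X4 → X1 lies within U1.
X1 → X2 lies within U1.
X1, X4 → X2 lies within U1.
X3 → X1 lies within U2.
Every dependency is enforceable on the fragments, so the decomposition is dependency-preserving.

none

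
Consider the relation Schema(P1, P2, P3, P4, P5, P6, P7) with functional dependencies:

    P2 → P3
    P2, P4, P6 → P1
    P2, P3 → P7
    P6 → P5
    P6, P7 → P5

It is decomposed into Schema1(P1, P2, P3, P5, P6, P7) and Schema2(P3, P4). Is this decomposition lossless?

No

Common attributes: Schema1 ∩ Schema2 = {P3}.
No dependency enlarges {P3}, so (P3)⁺ = {P3}.
The closure contains neither all of Schema1 = {P1, P2, P3, P5, P6, P7} nor all of Schema2 = {P3, P4}, so the common attributes are not a superkey of either fragment. The join is lossy.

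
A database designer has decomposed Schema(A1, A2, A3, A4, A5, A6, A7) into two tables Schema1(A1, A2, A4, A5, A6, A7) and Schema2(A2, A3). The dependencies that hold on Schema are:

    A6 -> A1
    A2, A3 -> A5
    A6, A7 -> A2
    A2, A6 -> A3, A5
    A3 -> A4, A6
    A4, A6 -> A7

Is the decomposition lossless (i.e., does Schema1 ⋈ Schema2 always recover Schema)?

No

Common attributes: Schema1 ∩ Schema2 = {A2}.
No dependency enlarges {A2}, so (A2)⁺ = {A2}.
The closure contains neither all of Schema1 = {A1, A2, A4, A5, A6, A7} nor all of Schema2 = {A2, A3}, so the common attributes are not a superkey of either fragment. The join is lossy.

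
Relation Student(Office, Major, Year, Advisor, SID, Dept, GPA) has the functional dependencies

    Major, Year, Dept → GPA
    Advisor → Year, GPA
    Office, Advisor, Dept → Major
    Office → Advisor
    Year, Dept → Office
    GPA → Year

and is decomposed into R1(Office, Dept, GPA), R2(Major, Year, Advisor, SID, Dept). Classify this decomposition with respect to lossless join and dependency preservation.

Lossless test: (Dept)⁺ = {Dept}, which is a superkey of neither fragment — lossy.
Dependency preservation: the restricted closure of {Major, Year, Dept} across the fragments never reaches {GPA}, so Major, Year, Dept → GPA cannot be enforced without a join — not preserved.

lossy and not dependency-preserving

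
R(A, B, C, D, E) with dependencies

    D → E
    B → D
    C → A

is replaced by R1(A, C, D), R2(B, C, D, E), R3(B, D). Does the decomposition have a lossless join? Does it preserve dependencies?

Lossless test (chase): Rows 1 and 2 agree on D; apply D→E and equate their E entries. Rows 1 and 3 agree on D; apply D→E and equate their E entries. Rows 1 and 2 agree on C; apply C→A and equate their A entries. Row 2 is now all distinguished symbols — the join is lossless.
Dependency preservation: every FD's attributes lie within a single fragment, so each can be enforced locally — preserved.

lossless and dependency-preserving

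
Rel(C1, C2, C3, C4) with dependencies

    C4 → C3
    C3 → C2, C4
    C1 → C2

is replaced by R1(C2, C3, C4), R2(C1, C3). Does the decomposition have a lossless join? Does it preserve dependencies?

lossless but not dependency-preserving

Lossless test: (C3)⁺ = {C2, C3, C4}, which contains all of one fragment — lossless.
Dependency preservation: the restricted closure of {C1} across the fragments never reaches {C2}, so C1 → C2 cannot be enforced without a join — not preserved.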